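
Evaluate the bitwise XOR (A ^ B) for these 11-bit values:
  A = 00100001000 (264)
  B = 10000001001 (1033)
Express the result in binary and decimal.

Apply ^ to each column (1 where bits differ):
  00100001000
^ 10000001001
-------------
  10100000001

Answer: 10100000001 (1281)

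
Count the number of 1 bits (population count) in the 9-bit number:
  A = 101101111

101101111
1-bits at positions (from bit 0 = LSB): 0, 1, 2, 3, 5, 6, 8
Count = 7

Answer: 7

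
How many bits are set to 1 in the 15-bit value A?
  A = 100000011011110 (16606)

100000011011110
1-bits at positions (from bit 0 = LSB): 1, 2, 3, 4, 6, 7, 14
Count = 7

Answer: 7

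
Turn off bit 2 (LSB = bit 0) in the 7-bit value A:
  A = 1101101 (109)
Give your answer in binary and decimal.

Mask = ~(1 << 2) = 1111011
Bit 2 of A is 1, so AND-ing with the mask clears it to 0.
  1101101
& 1111011
---------
  1101001

Answer: 1101001 (105)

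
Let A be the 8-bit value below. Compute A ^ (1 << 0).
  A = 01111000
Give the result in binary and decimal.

Mask = 1 << 0 = 00000001
Bit 0 of A is 0; XOR with the mask flips it to 1.
  01111000
^ 00000001
----------
  01111001

Answer: 01111001 (121)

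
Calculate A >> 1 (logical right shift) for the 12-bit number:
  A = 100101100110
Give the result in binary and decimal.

Logical shift right by 1: drop the bottom 1 bit(s), prepend 1 zero(s) on the left.
  100101100110  ->  keep [10010110011], discard [0], prepend 0
= 010010110011

Answer: 010010110011 (1203)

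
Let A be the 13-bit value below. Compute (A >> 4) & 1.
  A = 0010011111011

Bit 4 is the 5th from the right.
  0010011111011
          ^
That bit is 1.

Answer: 1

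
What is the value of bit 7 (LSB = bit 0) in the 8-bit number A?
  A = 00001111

Bit 7 is the 8th from the right.
  00001111
  ^
That bit is 0.

Answer: 0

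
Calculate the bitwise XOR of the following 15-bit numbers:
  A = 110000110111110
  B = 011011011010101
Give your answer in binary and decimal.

Apply ^ to each column (1 where bits differ):
  110000110111110
^ 011011011010101
-----------------
  101011101101011

Answer: 101011101101011 (22379)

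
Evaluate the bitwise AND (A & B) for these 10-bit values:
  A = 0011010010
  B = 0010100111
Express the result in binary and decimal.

Apply & to each column (1 only where both bits are 1):
  0011010010
& 0010100111
------------
  0010000010

Answer: 0010000010 (130)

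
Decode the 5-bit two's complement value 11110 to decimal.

MSB is 1, so the value is negative. Find the magnitude:
1. Invert bits:  00001
2. Add 1:        00010  = 2
3. Apply sign:   -2

Answer: -2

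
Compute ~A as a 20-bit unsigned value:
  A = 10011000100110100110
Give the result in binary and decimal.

Flip each bit (0->1, 1->0):
  10011000100110100110
  01100111011001011001

Answer: 01100111011001011001 (423513)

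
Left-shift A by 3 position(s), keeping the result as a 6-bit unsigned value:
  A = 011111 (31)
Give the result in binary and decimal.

Shift left by 3: drop the top 3 bit(s), append 3 zero(s) on the right.
  011111  ->  discard [011], keep [111], append 000
= 111000

Answer: 111000 (56)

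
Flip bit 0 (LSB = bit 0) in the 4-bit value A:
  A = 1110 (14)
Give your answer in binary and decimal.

Mask = 1 << 0 = 0001
Bit 0 of A is 0; XOR with the mask flips it to 1.
  1110
^ 0001
------
  1111

Answer: 1111 (15)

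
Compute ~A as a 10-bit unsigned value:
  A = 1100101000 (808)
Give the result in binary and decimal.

Flip each bit (0->1, 1->0):
  1100101000
  0011010111

Answer: 0011010111 (215)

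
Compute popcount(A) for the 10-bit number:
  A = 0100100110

0100100110
1-bits at positions (from bit 0 = LSB): 1, 2, 5, 8
Count = 4

Answer: 4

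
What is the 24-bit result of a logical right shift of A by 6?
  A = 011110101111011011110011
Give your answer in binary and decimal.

Logical shift right by 6: drop the bottom 6 bit(s), prepend 6 zero(s) on the left.
  011110101111011011110011  ->  keep [011110101111011011], discard [110011], prepend 000000
= 000000011110101111011011

Answer: 000000011110101111011011 (125915)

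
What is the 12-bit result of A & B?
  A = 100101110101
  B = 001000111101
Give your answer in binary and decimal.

Apply & to each column (1 only where both bits are 1):
  100101110101
& 001000111101
--------------
  000000110101

Answer: 000000110101 (53)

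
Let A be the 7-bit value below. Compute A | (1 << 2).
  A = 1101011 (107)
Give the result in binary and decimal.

Mask = 1 << 2 = 0000100
Bit 2 of A is 0, so OR-ing with the mask flips it to 1.
  1101011
| 0000100
---------
  1101111

Answer: 1101111 (111)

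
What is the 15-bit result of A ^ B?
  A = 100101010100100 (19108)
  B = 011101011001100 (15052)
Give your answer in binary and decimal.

Apply ^ to each column (1 where bits differ):
  100101010100100
^ 011101011001100
-----------------
  111000001101000

Answer: 111000001101000 (28776)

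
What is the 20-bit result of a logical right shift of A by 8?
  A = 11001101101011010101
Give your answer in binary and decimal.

Logical shift right by 8: drop the bottom 8 bit(s), prepend 8 zero(s) on the left.
  11001101101011010101  ->  keep [110011011010], discard [11010101], prepend 00000000
= 00000000110011011010

Answer: 00000000110011011010 (3290)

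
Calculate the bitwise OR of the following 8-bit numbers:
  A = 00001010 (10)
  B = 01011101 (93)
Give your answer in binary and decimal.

Apply | to each column (1 where either bit is 1):
  00001010
| 01011101
----------
  01011111

Answer: 01011111 (95)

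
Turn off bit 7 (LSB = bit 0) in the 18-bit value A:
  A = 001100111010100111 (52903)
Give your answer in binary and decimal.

Mask = ~(1 << 7) = 111111111101111111
Bit 7 of A is 1, so AND-ing with the mask clears it to 0.
  001100111010100111
& 111111111101111111
--------------------
  001100111000100111

Answer: 001100111000100111 (52775)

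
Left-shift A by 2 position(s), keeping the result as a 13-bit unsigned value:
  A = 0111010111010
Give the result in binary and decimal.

Shift left by 2: drop the top 2 bit(s), append 2 zero(s) on the right.
  0111010111010  ->  discard [01], keep [11010111010], append 00
= 1101011101000

Answer: 1101011101000 (6888)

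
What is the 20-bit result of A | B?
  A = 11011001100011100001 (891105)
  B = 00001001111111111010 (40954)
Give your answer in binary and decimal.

Apply | to each column (1 where either bit is 1):
  11011001100011100001
| 00001001111111111010
----------------------
  11011001111111111011

Answer: 11011001111111111011 (892923)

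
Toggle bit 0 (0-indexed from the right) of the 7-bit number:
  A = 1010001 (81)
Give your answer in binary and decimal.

Mask = 1 << 0 = 0000001
Bit 0 of A is 1; XOR with the mask flips it to 0.
  1010001
^ 0000001
---------
  1010000

Answer: 1010000 (80)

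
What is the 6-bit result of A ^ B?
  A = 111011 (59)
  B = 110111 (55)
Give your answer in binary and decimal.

Apply ^ to each column (1 where bits differ):
  111011
^ 110111
--------
  001100

Answer: 001100 (12)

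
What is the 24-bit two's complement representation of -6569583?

1. Binary of +6569583:  011001000011111001101111
2. Invert bits:     100110111100000110010000
3. Add 1:           100110111100000110010001

Answer: 100110111100000110010001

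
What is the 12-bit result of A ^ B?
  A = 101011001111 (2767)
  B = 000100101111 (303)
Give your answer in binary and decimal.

Apply ^ to each column (1 where bits differ):
  101011001111
^ 000100101111
--------------
  101111100000

Answer: 101111100000 (3040)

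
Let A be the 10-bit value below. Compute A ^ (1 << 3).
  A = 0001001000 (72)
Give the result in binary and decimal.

Mask = 1 << 3 = 0000001000
Bit 3 of A is 1; XOR with the mask flips it to 0.
  0001001000
^ 0000001000
------------
  0001000000

Answer: 0001000000 (64)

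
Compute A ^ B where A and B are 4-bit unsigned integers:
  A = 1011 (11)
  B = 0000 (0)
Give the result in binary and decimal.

Apply ^ to each column (1 where bits differ):
  1011
^ 0000
------
  1011

Answer: 1011 (11)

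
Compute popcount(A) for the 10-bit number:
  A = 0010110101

0010110101
1-bits at positions (from bit 0 = LSB): 0, 2, 4, 5, 7
Count = 5

Answer: 5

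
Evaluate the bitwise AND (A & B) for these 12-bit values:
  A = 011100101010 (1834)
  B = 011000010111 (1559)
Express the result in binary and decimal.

Apply & to each column (1 only where both bits are 1):
  011100101010
& 011000010111
--------------
  011000000010

Answer: 011000000010 (1538)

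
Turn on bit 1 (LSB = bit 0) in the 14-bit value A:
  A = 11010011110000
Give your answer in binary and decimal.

Mask = 1 << 1 = 00000000000010
Bit 1 of A is 0, so OR-ing with the mask flips it to 1.
  11010011110000
| 00000000000010
----------------
  11010011110010

Answer: 11010011110010 (13554)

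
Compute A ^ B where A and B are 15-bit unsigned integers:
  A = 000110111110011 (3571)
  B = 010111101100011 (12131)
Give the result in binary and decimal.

Apply ^ to each column (1 where bits differ):
  000110111110011
^ 010111101100011
-----------------
  010001010010000

Answer: 010001010010000 (8848)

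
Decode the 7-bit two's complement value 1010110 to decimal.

MSB is 1, so the value is negative. Find the magnitude:
1. Invert bits:  0101001
2. Add 1:        0101010  = 42
3. Apply sign:   -42

Answer: -42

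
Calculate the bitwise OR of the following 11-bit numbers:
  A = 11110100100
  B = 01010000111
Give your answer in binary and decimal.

Apply | to each column (1 where either bit is 1):
  11110100100
| 01010000111
-------------
  11110100111

Answer: 11110100111 (1959)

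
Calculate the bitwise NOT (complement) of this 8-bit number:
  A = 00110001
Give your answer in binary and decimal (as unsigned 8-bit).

Flip each bit (0->1, 1->0):
  00110001
  11001110

Answer: 11001110 (206)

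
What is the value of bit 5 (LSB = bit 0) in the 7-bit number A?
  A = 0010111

Bit 5 is the 6th from the right.
  0010111
   ^
That bit is 0.

Answer: 0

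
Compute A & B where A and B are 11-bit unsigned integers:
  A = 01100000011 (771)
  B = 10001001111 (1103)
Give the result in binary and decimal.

Apply & to each column (1 only where both bits are 1):
  01100000011
& 10001001111
-------------
  00000000011

Answer: 00000000011 (3)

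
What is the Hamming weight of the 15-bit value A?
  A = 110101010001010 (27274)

110101010001010
1-bits at positions (from bit 0 = LSB): 1, 3, 7, 9, 11, 13, 14
Count = 7

Answer: 7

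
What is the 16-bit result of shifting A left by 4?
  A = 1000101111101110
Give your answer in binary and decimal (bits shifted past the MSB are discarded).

Shift left by 4: drop the top 4 bit(s), append 4 zero(s) on the right.
  1000101111101110  ->  discard [1000], keep [101111101110], append 0000
= 1011111011100000

Answer: 1011111011100000 (48864)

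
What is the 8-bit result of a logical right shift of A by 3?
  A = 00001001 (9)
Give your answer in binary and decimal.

Logical shift right by 3: drop the bottom 3 bit(s), prepend 3 zero(s) on the left.
  00001001  ->  keep [00001], discard [001], prepend 000
= 00000001

Answer: 00000001 (1)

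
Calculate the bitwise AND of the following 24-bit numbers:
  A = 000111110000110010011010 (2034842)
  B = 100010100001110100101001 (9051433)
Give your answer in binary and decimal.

Apply & to each column (1 only where both bits are 1):
  000111110000110010011010
& 100010100001110100101001
--------------------------
  000010100000110000001000

Answer: 000010100000110000001000 (658440)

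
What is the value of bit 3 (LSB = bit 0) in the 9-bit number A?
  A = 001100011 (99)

Bit 3 is the 4th from the right.
  001100011
       ^
That bit is 0.

Answer: 0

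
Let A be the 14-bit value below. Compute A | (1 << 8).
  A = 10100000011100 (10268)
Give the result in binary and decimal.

Mask = 1 << 8 = 00000100000000
Bit 8 of A is 0, so OR-ing with the mask flips it to 1.
  10100000011100
| 00000100000000
----------------
  10100100011100

Answer: 10100100011100 (10524)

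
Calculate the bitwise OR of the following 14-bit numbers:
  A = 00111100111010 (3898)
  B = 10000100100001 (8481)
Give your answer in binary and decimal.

Apply | to each column (1 where either bit is 1):
  00111100111010
| 10000100100001
----------------
  10111100111011

Answer: 10111100111011 (12091)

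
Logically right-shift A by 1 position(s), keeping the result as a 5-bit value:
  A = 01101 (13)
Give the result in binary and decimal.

Logical shift right by 1: drop the bottom 1 bit(s), prepend 1 zero(s) on the left.
  01101  ->  keep [0110], discard [1], prepend 0
= 00110

Answer: 00110 (6)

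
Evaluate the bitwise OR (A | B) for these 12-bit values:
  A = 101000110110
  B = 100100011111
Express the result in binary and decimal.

Apply | to each column (1 where either bit is 1):
  101000110110
| 100100011111
--------------
  101100111111

Answer: 101100111111 (2879)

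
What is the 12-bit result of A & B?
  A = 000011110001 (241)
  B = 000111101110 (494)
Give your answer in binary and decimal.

Apply & to each column (1 only where both bits are 1):
  000011110001
& 000111101110
--------------
  000011100000

Answer: 000011100000 (224)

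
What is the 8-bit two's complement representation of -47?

1. Binary of +47:  00101111
2. Invert bits:     11010000
3. Add 1:           11010001

Answer: 11010001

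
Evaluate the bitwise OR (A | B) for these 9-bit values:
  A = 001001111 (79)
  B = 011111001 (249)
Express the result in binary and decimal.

Apply | to each column (1 where either bit is 1):
  001001111
| 011111001
-----------
  011111111

Answer: 011111111 (255)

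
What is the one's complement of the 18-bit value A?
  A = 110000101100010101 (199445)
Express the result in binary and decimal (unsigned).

Flip each bit (0->1, 1->0):
  110000101100010101
  001111010011101010

Answer: 001111010011101010 (62698)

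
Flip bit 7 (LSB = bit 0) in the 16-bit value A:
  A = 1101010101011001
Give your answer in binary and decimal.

Mask = 1 << 7 = 0000000010000000
Bit 7 of A is 0; XOR with the mask flips it to 1.
  1101010101011001
^ 0000000010000000
------------------
  1101010111011001

Answer: 1101010111011001 (54745)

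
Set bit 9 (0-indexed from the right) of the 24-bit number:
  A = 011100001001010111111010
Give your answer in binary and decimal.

Mask = 1 << 9 = 000000000000001000000000
Bit 9 of A is 0, so OR-ing with the mask flips it to 1.
  011100001001010111111010
| 000000000000001000000000
--------------------------
  011100001001011111111010

Answer: 011100001001011111111010 (7378938)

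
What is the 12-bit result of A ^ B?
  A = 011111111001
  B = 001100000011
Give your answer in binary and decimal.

Apply ^ to each column (1 where bits differ):
  011111111001
^ 001100000011
--------------
  010011111010

Answer: 010011111010 (1274)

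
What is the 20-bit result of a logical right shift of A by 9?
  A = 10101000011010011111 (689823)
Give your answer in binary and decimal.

Logical shift right by 9: drop the bottom 9 bit(s), prepend 9 zero(s) on the left.
  10101000011010011111  ->  keep [10101000011], discard [010011111], prepend 000000000
= 00000000010101000011

Answer: 00000000010101000011 (1347)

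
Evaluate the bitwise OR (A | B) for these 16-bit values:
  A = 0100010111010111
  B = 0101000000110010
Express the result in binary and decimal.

Apply | to each column (1 where either bit is 1):
  0100010111010111
| 0101000000110010
------------------
  0101010111110111

Answer: 0101010111110111 (22007)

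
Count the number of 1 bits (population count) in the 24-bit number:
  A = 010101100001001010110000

010101100001001010110000
1-bits at positions (from bit 0 = LSB): 4, 5, 7, 9, 12, 17, 18, 20, 22
Count = 9

Answer: 9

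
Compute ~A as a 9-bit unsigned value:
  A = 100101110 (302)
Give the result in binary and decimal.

Flip each bit (0->1, 1->0):
  100101110
  011010001

Answer: 011010001 (209)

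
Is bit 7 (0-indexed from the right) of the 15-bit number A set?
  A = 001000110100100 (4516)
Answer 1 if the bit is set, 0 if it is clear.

Bit 7 is the 8th from the right.
  001000110100100
         ^
That bit is 1.

Answer: 1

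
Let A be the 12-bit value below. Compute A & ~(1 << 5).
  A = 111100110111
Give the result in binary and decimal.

Mask = ~(1 << 5) = 111111011111
Bit 5 of A is 1, so AND-ing with the mask clears it to 0.
  111100110111
& 111111011111
--------------
  111100010111

Answer: 111100010111 (3863)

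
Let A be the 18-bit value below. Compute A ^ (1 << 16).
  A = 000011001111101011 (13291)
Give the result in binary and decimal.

Mask = 1 << 16 = 010000000000000000
Bit 16 of A is 0; XOR with the mask flips it to 1.
  000011001111101011
^ 010000000000000000
--------------------
  010011001111101011

Answer: 010011001111101011 (78827)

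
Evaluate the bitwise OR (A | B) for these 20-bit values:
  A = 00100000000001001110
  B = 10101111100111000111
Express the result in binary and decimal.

Apply | to each column (1 where either bit is 1):
  00100000000001001110
| 10101111100111000111
----------------------
  10101111100111001111

Answer: 10101111100111001111 (719311)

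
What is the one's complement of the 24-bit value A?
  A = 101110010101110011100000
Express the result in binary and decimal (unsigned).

Flip each bit (0->1, 1->0):
  101110010101110011100000
  010001101010001100011111

Answer: 010001101010001100011111 (4629279)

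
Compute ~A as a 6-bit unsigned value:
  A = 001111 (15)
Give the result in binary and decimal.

Flip each bit (0->1, 1->0):
  001111
  110000

Answer: 110000 (48)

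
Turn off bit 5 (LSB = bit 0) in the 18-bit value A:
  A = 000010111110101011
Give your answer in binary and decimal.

Mask = ~(1 << 5) = 111111111111011111
Bit 5 of A is 1, so AND-ing with the mask clears it to 0.
  000010111110101011
& 111111111111011111
--------------------
  000010111110001011

Answer: 000010111110001011 (12171)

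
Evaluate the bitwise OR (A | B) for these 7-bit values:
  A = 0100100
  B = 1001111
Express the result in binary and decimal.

Apply | to each column (1 where either bit is 1):
  0100100
| 1001111
---------
  1101111

Answer: 1101111 (111)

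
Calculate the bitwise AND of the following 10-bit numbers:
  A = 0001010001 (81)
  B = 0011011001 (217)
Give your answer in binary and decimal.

Apply & to each column (1 only where both bits are 1):
  0001010001
& 0011011001
------------
  0001010001

Answer: 0001010001 (81)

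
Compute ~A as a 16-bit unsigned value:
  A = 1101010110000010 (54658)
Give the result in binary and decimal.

Flip each bit (0->1, 1->0):
  1101010110000010
  0010101001111101

Answer: 0010101001111101 (10877)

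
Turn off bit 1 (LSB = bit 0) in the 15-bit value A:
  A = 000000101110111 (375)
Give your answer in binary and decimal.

Mask = ~(1 << 1) = 111111111111101
Bit 1 of A is 1, so AND-ing with the mask clears it to 0.
  000000101110111
& 111111111111101
-----------------
  000000101110101

Answer: 000000101110101 (373)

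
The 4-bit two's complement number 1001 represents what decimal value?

MSB is 1, so the value is negative. Find the magnitude:
1. Invert bits:  0110
2. Add 1:        0111  = 7
3. Apply sign:   -7

Answer: -7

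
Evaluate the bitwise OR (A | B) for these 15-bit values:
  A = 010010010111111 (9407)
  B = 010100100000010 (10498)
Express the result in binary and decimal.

Apply | to each column (1 where either bit is 1):
  010010010111111
| 010100100000010
-----------------
  010110110111111

Answer: 010110110111111 (11711)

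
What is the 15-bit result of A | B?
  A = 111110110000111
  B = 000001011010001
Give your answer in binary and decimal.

Apply | to each column (1 where either bit is 1):
  111110110000111
| 000001011010001
-----------------
  111111111010111

Answer: 111111111010111 (32727)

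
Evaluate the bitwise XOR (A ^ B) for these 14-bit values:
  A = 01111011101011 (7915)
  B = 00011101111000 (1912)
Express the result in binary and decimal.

Apply ^ to each column (1 where bits differ):
  01111011101011
^ 00011101111000
----------------
  01100110010011

Answer: 01100110010011 (6547)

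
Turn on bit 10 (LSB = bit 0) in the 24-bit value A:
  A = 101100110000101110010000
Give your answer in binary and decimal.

Mask = 1 << 10 = 000000000000010000000000
Bit 10 of A is 0, so OR-ing with the mask flips it to 1.
  101100110000101110010000
| 000000000000010000000000
--------------------------
  101100110000111110010000

Answer: 101100110000111110010000 (11734928)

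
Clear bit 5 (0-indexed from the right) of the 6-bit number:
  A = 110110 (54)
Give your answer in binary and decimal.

Mask = ~(1 << 5) = 011111
Bit 5 of A is 1, so AND-ing with the mask clears it to 0.
  110110
& 011111
--------
  010110

Answer: 010110 (22)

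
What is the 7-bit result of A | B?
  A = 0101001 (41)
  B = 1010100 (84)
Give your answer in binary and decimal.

Apply | to each column (1 where either bit is 1):
  0101001
| 1010100
---------
  1111101

Answer: 1111101 (125)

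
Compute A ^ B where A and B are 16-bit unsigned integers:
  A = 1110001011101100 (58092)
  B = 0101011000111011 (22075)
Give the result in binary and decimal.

Apply ^ to each column (1 where bits differ):
  1110001011101100
^ 0101011000111011
------------------
  1011010011010111

Answer: 1011010011010111 (46295)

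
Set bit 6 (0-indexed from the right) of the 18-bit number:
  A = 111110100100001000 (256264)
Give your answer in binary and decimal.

Mask = 1 << 6 = 000000000001000000
Bit 6 of A is 0, so OR-ing with the mask flips it to 1.
  111110100100001000
| 000000000001000000
--------------------
  111110100101001000

Answer: 111110100101001000 (256328)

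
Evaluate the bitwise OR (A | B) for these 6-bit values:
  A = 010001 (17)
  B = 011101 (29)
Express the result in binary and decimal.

Apply | to each column (1 where either bit is 1):
  010001
| 011101
--------
  011101

Answer: 011101 (29)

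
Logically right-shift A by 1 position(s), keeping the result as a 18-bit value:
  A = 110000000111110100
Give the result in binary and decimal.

Logical shift right by 1: drop the bottom 1 bit(s), prepend 1 zero(s) on the left.
  110000000111110100  ->  keep [11000000011111010], discard [0], prepend 0
= 011000000011111010

Answer: 011000000011111010 (98554)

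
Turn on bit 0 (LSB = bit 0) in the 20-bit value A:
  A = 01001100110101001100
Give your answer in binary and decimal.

Mask = 1 << 0 = 00000000000000000001
Bit 0 of A is 0, so OR-ing with the mask flips it to 1.
  01001100110101001100
| 00000000000000000001
----------------------
  01001100110101001101

Answer: 01001100110101001101 (314701)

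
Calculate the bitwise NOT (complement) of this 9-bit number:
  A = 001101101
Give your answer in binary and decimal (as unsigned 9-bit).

Flip each bit (0->1, 1->0):
  001101101
  110010010

Answer: 110010010 (402)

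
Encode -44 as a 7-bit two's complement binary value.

1. Binary of +44:  0101100
2. Invert bits:     1010011
3. Add 1:           1010100

Answer: 1010100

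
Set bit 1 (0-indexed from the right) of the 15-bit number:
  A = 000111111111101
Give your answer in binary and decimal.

Mask = 1 << 1 = 000000000000010
Bit 1 of A is 0, so OR-ing with the mask flips it to 1.
  000111111111101
| 000000000000010
-----------------
  000111111111111

Answer: 000111111111111 (4095)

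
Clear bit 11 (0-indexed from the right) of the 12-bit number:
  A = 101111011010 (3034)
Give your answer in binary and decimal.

Mask = ~(1 << 11) = 011111111111
Bit 11 of A is 1, so AND-ing with the mask clears it to 0.
  101111011010
& 011111111111
--------------
  001111011010

Answer: 001111011010 (986)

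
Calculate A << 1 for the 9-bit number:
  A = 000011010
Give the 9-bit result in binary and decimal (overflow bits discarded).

Shift left by 1: drop the top 1 bit(s), append 1 zero(s) on the right.
  000011010  ->  discard [0], keep [00011010], append 0
= 000110100

Answer: 000110100 (52)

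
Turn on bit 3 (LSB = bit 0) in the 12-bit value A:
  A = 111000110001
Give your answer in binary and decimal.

Mask = 1 << 3 = 000000001000
Bit 3 of A is 0, so OR-ing with the mask flips it to 1.
  111000110001
| 000000001000
--------------
  111000111001

Answer: 111000111001 (3641)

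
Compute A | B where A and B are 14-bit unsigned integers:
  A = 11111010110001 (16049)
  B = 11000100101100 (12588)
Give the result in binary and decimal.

Apply | to each column (1 where either bit is 1):
  11111010110001
| 11000100101100
----------------
  11111110111101

Answer: 11111110111101 (16317)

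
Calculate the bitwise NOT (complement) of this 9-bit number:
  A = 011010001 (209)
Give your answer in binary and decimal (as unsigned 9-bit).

Flip each bit (0->1, 1->0):
  011010001
  100101110

Answer: 100101110 (302)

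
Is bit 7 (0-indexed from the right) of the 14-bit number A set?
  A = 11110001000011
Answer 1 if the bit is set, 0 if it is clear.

Bit 7 is the 8th from the right.
  11110001000011
        ^
That bit is 0.

Answer: 0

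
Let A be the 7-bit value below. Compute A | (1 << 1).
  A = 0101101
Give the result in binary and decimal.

Mask = 1 << 1 = 0000010
Bit 1 of A is 0, so OR-ing with the mask flips it to 1.
  0101101
| 0000010
---------
  0101111

Answer: 0101111 (47)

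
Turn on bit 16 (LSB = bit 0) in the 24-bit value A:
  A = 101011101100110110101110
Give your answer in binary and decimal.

Mask = 1 << 16 = 000000010000000000000000
Bit 16 of A is 0, so OR-ing with the mask flips it to 1.
  101011101100110110101110
| 000000010000000000000000
--------------------------
  101011111100110110101110

Answer: 101011111100110110101110 (11521454)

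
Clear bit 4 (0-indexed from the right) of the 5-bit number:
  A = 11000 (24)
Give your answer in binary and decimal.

Mask = ~(1 << 4) = 01111
Bit 4 of A is 1, so AND-ing with the mask clears it to 0.
  11000
& 01111
-------
  01000

Answer: 01000 (8)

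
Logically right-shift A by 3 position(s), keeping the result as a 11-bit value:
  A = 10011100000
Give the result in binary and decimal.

Logical shift right by 3: drop the bottom 3 bit(s), prepend 3 zero(s) on the left.
  10011100000  ->  keep [10011100], discard [000], prepend 000
= 00010011100

Answer: 00010011100 (156)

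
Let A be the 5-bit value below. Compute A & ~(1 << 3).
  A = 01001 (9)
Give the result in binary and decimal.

Mask = ~(1 << 3) = 10111
Bit 3 of A is 1, so AND-ing with the mask clears it to 0.
  01001
& 10111
-------
  00001

Answer: 00001 (1)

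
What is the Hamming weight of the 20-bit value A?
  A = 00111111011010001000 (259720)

00111111011010001000
1-bits at positions (from bit 0 = LSB): 3, 7, 9, 10, 12, 13, 14, 15, 16, 17
Count = 10

Answer: 10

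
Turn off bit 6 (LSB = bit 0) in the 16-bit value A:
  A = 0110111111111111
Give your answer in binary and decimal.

Mask = ~(1 << 6) = 1111111110111111
Bit 6 of A is 1, so AND-ing with the mask clears it to 0.
  0110111111111111
& 1111111110111111
------------------
  0110111110111111

Answer: 0110111110111111 (28607)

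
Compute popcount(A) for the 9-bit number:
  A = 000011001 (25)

000011001
1-bits at positions (from bit 0 = LSB): 0, 3, 4
Count = 3

Answer: 3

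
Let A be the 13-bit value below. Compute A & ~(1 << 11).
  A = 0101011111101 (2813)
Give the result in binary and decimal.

Mask = ~(1 << 11) = 1011111111111
Bit 11 of A is 1, so AND-ing with the mask clears it to 0.
  0101011111101
& 1011111111111
---------------
  0001011111101

Answer: 0001011111101 (765)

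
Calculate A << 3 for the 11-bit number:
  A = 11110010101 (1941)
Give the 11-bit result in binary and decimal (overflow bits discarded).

Shift left by 3: drop the top 3 bit(s), append 3 zero(s) on the right.
  11110010101  ->  discard [111], keep [10010101], append 000
= 10010101000

Answer: 10010101000 (1192)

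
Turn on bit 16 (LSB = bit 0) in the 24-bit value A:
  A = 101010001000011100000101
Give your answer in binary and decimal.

Mask = 1 << 16 = 000000010000000000000000
Bit 16 of A is 0, so OR-ing with the mask flips it to 1.
  101010001000011100000101
| 000000010000000000000000
--------------------------
  101010011000011100000101

Answer: 101010011000011100000101 (11110149)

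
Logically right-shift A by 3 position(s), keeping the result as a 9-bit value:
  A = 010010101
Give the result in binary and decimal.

Logical shift right by 3: drop the bottom 3 bit(s), prepend 3 zero(s) on the left.
  010010101  ->  keep [010010], discard [101], prepend 000
= 000010010

Answer: 000010010 (18)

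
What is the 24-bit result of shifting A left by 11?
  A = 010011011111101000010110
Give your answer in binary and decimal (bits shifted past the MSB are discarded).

Shift left by 11: drop the top 11 bit(s), append 11 zero(s) on the right.
  010011011111101000010110  ->  discard [01001101111], keep [1101000010110], append 00000000000
= 110100001011000000000000

Answer: 110100001011000000000000 (13676544)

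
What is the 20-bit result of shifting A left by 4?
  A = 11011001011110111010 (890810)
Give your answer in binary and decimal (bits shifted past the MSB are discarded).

Shift left by 4: drop the top 4 bit(s), append 4 zero(s) on the right.
  11011001011110111010  ->  discard [1101], keep [1001011110111010], append 0000
= 10010111101110100000

Answer: 10010111101110100000 (621472)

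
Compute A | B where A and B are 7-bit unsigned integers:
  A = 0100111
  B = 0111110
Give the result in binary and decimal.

Apply | to each column (1 where either bit is 1):
  0100111
| 0111110
---------
  0111111

Answer: 0111111 (63)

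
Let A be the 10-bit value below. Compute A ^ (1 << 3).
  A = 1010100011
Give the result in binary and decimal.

Mask = 1 << 3 = 0000001000
Bit 3 of A is 0; XOR with the mask flips it to 1.
  1010100011
^ 0000001000
------------
  1010101011

Answer: 1010101011 (683)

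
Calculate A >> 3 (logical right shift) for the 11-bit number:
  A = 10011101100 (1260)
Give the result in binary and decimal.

Logical shift right by 3: drop the bottom 3 bit(s), prepend 3 zero(s) on the left.
  10011101100  ->  keep [10011101], discard [100], prepend 000
= 00010011101

Answer: 00010011101 (157)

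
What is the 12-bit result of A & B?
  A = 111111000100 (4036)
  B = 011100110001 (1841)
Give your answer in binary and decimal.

Apply & to each column (1 only where both bits are 1):
  111111000100
& 011100110001
--------------
  011100000000

Answer: 011100000000 (1792)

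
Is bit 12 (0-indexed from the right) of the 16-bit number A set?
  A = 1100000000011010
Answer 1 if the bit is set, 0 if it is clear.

Bit 12 is the 13th from the right.
  1100000000011010
     ^
That bit is 0.

Answer: 0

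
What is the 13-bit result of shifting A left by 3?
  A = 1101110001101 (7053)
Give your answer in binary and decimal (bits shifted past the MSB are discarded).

Shift left by 3: drop the top 3 bit(s), append 3 zero(s) on the right.
  1101110001101  ->  discard [110], keep [1110001101], append 000
= 1110001101000

Answer: 1110001101000 (7272)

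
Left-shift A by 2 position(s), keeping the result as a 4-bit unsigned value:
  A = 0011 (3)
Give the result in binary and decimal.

Shift left by 2: drop the top 2 bit(s), append 2 zero(s) on the right.
  0011  ->  discard [00], keep [11], append 00
= 1100

Answer: 1100 (12)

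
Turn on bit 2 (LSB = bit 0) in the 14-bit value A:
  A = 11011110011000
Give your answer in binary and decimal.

Mask = 1 << 2 = 00000000000100
Bit 2 of A is 0, so OR-ing with the mask flips it to 1.
  11011110011000
| 00000000000100
----------------
  11011110011100

Answer: 11011110011100 (14236)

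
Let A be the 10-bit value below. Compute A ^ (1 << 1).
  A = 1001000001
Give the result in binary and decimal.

Mask = 1 << 1 = 0000000010
Bit 1 of A is 0; XOR with the mask flips it to 1.
  1001000001
^ 0000000010
------------
  1001000011

Answer: 1001000011 (579)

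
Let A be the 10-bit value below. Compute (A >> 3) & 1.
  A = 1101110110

Bit 3 is the 4th from the right.
  1101110110
        ^
That bit is 0.

Answer: 0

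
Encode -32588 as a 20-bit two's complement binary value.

1. Binary of +32588:  00000111111101001100
2. Invert bits:     11111000000010110011
3. Add 1:           11111000000010110100

Answer: 11111000000010110100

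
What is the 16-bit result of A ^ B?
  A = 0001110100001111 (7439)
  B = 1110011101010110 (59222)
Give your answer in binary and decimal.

Apply ^ to each column (1 where bits differ):
  0001110100001111
^ 1110011101010110
------------------
  1111101001011001

Answer: 1111101001011001 (64089)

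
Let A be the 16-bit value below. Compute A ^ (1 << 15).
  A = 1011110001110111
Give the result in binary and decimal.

Mask = 1 << 15 = 1000000000000000
Bit 15 of A is 1; XOR with the mask flips it to 0.
  1011110001110111
^ 1000000000000000
------------------
  0011110001110111

Answer: 0011110001110111 (15479)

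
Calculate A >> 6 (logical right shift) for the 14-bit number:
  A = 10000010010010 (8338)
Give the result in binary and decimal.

Logical shift right by 6: drop the bottom 6 bit(s), prepend 6 zero(s) on the left.
  10000010010010  ->  keep [10000010], discard [010010], prepend 000000
= 00000010000010

Answer: 00000010000010 (130)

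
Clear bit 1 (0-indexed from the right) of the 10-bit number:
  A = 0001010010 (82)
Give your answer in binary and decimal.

Mask = ~(1 << 1) = 1111111101
Bit 1 of A is 1, so AND-ing with the mask clears it to 0.
  0001010010
& 1111111101
------------
  0001010000

Answer: 0001010000 (80)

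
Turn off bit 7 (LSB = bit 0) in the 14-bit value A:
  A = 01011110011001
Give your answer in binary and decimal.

Mask = ~(1 << 7) = 11111101111111
Bit 7 of A is 1, so AND-ing with the mask clears it to 0.
  01011110011001
& 11111101111111
----------------
  01011100011001

Answer: 01011100011001 (5913)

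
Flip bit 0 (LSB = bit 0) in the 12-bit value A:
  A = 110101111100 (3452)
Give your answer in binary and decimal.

Mask = 1 << 0 = 000000000001
Bit 0 of A is 0; XOR with the mask flips it to 1.
  110101111100
^ 000000000001
--------------
  110101111101

Answer: 110101111101 (3453)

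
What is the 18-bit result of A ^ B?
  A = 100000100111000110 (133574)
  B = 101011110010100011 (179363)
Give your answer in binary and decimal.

Apply ^ to each column (1 where bits differ):
  100000100111000110
^ 101011110010100011
--------------------
  001011010101100101

Answer: 001011010101100101 (46437)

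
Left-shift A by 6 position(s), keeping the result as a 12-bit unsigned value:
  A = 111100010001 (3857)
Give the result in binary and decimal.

Shift left by 6: drop the top 6 bit(s), append 6 zero(s) on the right.
  111100010001  ->  discard [111100], keep [010001], append 000000
= 010001000000

Answer: 010001000000 (1088)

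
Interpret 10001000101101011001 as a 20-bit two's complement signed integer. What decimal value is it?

MSB is 1, so the value is negative. Find the magnitude:
1. Invert bits:  01110111010010100110
2. Add 1:        01110111010010100111  = 488615
3. Apply sign:   -488615

Answer: -488615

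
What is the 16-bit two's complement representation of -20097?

1. Binary of +20097:  0100111010000001
2. Invert bits:     1011000101111110
3. Add 1:           1011000101111111

Answer: 1011000101111111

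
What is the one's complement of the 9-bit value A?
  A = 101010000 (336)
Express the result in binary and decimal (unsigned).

Flip each bit (0->1, 1->0):
  101010000
  010101111

Answer: 010101111 (175)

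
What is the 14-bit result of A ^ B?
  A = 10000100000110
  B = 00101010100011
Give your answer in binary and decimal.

Apply ^ to each column (1 where bits differ):
  10000100000110
^ 00101010100011
----------------
  10101110100101

Answer: 10101110100101 (11173)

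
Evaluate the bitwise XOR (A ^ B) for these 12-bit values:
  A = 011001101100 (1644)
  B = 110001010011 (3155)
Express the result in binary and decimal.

Apply ^ to each column (1 where bits differ):
  011001101100
^ 110001010011
--------------
  101000111111

Answer: 101000111111 (2623)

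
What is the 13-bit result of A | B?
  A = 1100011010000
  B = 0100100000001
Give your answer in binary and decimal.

Apply | to each column (1 where either bit is 1):
  1100011010000
| 0100100000001
---------------
  1100111010001

Answer: 1100111010001 (6609)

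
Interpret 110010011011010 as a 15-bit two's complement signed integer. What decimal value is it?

MSB is 1, so the value is negative. Find the magnitude:
1. Invert bits:  001101100100101
2. Add 1:        001101100100110  = 6950
3. Apply sign:   -6950

Answer: -6950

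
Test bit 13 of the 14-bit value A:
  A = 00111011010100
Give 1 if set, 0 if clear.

Bit 13 is the 14th from the right.
  00111011010100
  ^
That bit is 0.

Answer: 0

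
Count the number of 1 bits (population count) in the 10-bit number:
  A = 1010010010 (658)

1010010010
1-bits at positions (from bit 0 = LSB): 1, 4, 7, 9
Count = 4

Answer: 4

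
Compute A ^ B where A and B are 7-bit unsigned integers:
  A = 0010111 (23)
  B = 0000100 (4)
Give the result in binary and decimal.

Apply ^ to each column (1 where bits differ):
  0010111
^ 0000100
---------
  0010011

Answer: 0010011 (19)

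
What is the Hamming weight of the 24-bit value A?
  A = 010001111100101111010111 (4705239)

010001111100101111010111
1-bits at positions (from bit 0 = LSB): 0, 1, 2, 4, 6, 7, 8, 9, 11, 14, 15, 16, 17, 18, 22
Count = 15

Answer: 15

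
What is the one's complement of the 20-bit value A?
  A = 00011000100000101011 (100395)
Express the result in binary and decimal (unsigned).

Flip each bit (0->1, 1->0):
  00011000100000101011
  11100111011111010100

Answer: 11100111011111010100 (948180)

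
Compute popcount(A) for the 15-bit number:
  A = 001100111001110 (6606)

001100111001110
1-bits at positions (from bit 0 = LSB): 1, 2, 3, 6, 7, 8, 11, 12
Count = 8

Answer: 8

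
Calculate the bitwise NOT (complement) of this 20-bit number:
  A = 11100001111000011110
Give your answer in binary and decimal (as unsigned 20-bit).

Flip each bit (0->1, 1->0):
  11100001111000011110
  00011110000111100001

Answer: 00011110000111100001 (123361)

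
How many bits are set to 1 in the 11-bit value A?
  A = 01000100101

01000100101
1-bits at positions (from bit 0 = LSB): 0, 2, 5, 9
Count = 4

Answer: 4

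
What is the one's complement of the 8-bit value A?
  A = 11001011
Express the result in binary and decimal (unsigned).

Flip each bit (0->1, 1->0):
  11001011
  00110100

Answer: 00110100 (52)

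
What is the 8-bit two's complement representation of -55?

1. Binary of +55:  00110111
2. Invert bits:     11001000
3. Add 1:           11001001

Answer: 11001001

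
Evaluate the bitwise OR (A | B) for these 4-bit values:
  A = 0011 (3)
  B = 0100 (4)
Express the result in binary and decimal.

Apply | to each column (1 where either bit is 1):
  0011
| 0100
------
  0111

Answer: 0111 (7)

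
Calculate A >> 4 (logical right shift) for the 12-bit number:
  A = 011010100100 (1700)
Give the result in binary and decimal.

Logical shift right by 4: drop the bottom 4 bit(s), prepend 4 zero(s) on the left.
  011010100100  ->  keep [01101010], discard [0100], prepend 0000
= 000001101010

Answer: 000001101010 (106)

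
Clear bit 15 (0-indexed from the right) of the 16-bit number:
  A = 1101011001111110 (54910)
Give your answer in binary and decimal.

Mask = ~(1 << 15) = 0111111111111111
Bit 15 of A is 1, so AND-ing with the mask clears it to 0.
  1101011001111110
& 0111111111111111
------------------
  0101011001111110

Answer: 0101011001111110 (22142)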